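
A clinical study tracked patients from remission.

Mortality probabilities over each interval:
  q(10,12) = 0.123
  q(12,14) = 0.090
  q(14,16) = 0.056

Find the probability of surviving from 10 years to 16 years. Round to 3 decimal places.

The overall survival probability is (1 − 0.123) × (1 − 0.090) × (1 − 0.056).
= 0.877 × 0.910 × 0.944 = 0.753378.

0.753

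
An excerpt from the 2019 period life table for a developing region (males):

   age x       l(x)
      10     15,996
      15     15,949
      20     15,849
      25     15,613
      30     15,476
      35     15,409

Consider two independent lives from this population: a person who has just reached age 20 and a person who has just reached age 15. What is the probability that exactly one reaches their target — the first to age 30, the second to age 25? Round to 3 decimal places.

0.044

p₁ = l(30)/l(20) = 15,476/15,849 = 0.976465; p₂ = l(25)/l(15) = 15,613/15,949 = 0.978933.
P(exactly one) = p₁(1−p₂) + (1−p₁)p₂ = 0.020571 + 0.023039 = 0.043610.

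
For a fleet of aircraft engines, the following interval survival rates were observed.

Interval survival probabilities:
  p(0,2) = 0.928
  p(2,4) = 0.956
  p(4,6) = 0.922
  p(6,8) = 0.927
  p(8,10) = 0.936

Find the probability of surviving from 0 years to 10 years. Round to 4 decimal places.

0.7097

P(survive 0→10) = 0.928 × 0.956 × 0.922 × 0.927 × 0.936.
= 0.709729.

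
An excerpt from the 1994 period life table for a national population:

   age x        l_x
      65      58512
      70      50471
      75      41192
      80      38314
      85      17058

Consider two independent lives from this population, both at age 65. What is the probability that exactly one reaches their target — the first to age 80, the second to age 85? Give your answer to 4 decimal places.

p₁ = l_80/l_65 = 38314/58512 = 0.654806; p₂ = l_85/l_65 = 17058/58512 = 0.291530.
P(exactly one) = p₁(1−p₂) + (1−p₁)p₂ = 0.463910 + 0.100634 = 0.564545.

0.5645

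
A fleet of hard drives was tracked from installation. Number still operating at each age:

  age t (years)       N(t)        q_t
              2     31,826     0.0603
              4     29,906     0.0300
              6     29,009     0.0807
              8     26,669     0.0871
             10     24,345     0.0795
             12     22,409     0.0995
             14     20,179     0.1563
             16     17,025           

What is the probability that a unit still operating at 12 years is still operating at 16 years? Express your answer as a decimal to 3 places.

The conditional survival probability is N(16)/N(12) = 17,025/22,409 = 0.759739.

0.760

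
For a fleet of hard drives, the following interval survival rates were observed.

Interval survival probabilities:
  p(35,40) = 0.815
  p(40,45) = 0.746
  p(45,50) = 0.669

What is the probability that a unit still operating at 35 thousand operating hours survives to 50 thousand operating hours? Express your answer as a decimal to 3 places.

0.407

Chaining the interval survival probabilities: 0.815 × 0.746 × 0.669.
= 0.406745.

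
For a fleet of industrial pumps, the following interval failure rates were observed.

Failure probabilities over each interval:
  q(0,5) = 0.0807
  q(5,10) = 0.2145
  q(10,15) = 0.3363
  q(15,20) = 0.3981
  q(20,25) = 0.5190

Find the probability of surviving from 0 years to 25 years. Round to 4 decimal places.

0.1388

P(survive 0→25) = (1 − 0.0807) × (1 − 0.2145) × (1 − 0.3363) × (1 − 0.3981) × (1 − 0.5190).
= 0.9193 × 0.7855 × 0.6637 × 0.6019 × 0.4810 = 0.138754.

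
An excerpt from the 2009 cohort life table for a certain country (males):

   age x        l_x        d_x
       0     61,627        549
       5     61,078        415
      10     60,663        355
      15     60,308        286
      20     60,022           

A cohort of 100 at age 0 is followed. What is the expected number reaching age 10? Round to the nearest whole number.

The relevant probability is 60,663/61,627 = 0.984358.
Expected number = 100 × 0.984358 = 98.

98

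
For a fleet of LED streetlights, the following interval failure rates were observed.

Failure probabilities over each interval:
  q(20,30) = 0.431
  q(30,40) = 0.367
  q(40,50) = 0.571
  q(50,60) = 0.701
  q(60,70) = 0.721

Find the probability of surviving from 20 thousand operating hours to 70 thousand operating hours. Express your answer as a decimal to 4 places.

P(survive 20→70) = (1 − 0.431) × (1 − 0.367) × (1 − 0.571) × (1 − 0.701) × (1 − 0.721).
= 0.569 × 0.633 × 0.429 × 0.299 × 0.279 = 0.012890.

0.0129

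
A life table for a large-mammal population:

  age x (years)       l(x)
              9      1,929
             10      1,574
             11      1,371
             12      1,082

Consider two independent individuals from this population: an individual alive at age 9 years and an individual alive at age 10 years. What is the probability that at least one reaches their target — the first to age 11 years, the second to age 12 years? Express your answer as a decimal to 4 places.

0.9096

p₁ = l(11)/l(9) = 1,371/1,929 = 0.710731; p₂ = l(12)/l(10) = 1,082/1,574 = 0.687421.
P(at least one) = 1 − (1−p₁)(1−p₂) = 1 − 0.289269 × 0.312579 = 0.909581.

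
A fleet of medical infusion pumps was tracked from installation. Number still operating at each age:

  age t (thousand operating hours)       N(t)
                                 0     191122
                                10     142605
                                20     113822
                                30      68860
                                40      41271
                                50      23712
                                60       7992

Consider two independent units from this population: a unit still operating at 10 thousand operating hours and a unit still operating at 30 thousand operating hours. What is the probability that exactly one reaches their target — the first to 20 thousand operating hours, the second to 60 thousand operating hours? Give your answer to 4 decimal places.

0.7290

p₁ = N(20)/N(10) = 113822/142605 = 0.798163; p₂ = N(60)/N(30) = 7992/68860 = 0.116062.
P(exactly one) = p₁(1−p₂) + (1−p₁)p₂ = 0.705527 + 0.023426 = 0.728952.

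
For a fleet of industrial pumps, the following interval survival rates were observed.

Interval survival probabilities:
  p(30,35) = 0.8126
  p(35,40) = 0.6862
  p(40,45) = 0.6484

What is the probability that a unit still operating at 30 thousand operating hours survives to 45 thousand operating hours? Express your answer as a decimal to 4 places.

Chaining the interval survival probabilities: 0.8126 × 0.6862 × 0.6484.
= 0.361552.

0.3616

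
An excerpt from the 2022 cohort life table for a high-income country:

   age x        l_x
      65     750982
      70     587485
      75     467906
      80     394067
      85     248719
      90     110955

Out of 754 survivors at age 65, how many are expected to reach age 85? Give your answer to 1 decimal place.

249.7

The relevant probability is 248719/750982 = 0.331192.
Expected number = 754 × 0.331192 = 249.7.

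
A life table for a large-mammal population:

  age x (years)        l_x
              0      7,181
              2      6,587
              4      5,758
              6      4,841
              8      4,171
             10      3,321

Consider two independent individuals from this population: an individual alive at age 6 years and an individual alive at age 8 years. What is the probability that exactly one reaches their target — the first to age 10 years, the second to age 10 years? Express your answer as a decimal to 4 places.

p₁ = l_10/l_6 = 3,321/4,841 = 0.686015; p₂ = l_10/l_8 = 3,321/4,171 = 0.796212.
P(exactly one) = p₁(1−p₂) + (1−p₁)p₂ = 0.139802 + 0.249999 = 0.389800.

0.3898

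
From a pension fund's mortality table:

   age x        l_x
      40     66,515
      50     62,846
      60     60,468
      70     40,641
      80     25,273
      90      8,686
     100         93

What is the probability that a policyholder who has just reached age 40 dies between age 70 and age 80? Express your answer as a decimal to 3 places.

This is the probability of reaching 70 but not 80, conditional on being alive at 40: (l_70 − l_80) / l_40.
= (40,641 − 25,273) / 66,515 = 15,368 / 66,515 = 0.231046.

0.231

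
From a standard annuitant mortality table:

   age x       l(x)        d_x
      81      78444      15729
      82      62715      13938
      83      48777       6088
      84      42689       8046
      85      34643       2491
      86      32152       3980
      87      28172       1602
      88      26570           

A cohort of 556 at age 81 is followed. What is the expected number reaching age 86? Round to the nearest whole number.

228

The relevant probability is 32152/78444 = 0.409872.
Expected number = 556 × 0.409872 = 228.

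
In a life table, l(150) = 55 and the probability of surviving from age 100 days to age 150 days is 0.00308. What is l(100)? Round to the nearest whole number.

l(100) = l(150) / p = 55 / 0.00308 = 17857.

17857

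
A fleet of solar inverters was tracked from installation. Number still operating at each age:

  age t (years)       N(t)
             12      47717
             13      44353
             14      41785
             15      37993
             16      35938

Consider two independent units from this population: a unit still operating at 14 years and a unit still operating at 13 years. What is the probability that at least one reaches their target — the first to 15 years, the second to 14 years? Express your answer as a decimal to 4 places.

p₁ = N(15)/N(14) = 37993/41785 = 0.909250; p₂ = N(14)/N(13) = 41785/44353 = 0.942101.
P(at least one) = 1 − (1−p₁)(1−p₂) = 1 − 0.090750 × 0.057899 = 0.994746.

0.9947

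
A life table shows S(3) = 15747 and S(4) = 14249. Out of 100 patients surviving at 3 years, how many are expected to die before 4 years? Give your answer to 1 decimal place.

9.5

The relevant probability is 1 − 14249/15747 = 0.095129.
Expected number = 100 × 0.095129 = 9.5.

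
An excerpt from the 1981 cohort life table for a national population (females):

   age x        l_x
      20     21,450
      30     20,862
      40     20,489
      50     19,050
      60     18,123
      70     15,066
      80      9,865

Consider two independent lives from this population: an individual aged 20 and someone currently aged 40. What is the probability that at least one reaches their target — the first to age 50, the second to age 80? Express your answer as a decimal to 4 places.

p₁ = l_50/l_20 = 19,050/21,450 = 0.888112; p₂ = l_80/l_40 = 9,865/20,489 = 0.481478.
P(at least one) = 1 − (1−p₁)(1−p₂) = 1 − 0.111888 × 0.518522 = 0.941984.

0.9420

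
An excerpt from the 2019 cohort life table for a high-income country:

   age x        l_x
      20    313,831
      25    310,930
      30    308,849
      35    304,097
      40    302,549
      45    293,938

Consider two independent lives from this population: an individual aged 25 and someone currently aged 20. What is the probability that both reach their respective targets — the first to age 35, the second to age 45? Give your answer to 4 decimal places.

p₁ = l_35/l_25 = 304,097/310,930 = 0.978024; p₂ = l_45/l_20 = 293,938/313,831 = 0.936612.
P(both) = p₁ × p₂ = 0.978024 × 0.936612 = 0.916029.

0.9160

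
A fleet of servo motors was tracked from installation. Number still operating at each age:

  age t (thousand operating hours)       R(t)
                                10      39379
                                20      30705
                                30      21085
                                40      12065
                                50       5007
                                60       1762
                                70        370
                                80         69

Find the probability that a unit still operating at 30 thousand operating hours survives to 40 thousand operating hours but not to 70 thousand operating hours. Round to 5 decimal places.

This is the probability of reaching 40 but not 70, conditional on being operational at 30: (R(40) − R(70)) / R(30).
= (12065 − 370) / 21085 = 11695 / 21085 = 0.554660.

0.55466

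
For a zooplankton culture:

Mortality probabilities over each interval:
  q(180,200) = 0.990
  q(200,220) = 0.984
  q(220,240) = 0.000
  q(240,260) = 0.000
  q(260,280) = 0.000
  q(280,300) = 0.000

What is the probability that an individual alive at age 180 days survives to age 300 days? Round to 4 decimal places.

0.0002

The overall survival probability is (1 − 0.990) × (1 − 0.984) × (1 − 0.000) × (1 − 0.000) × (1 − 0.000) × (1 − 0.000).
= 0.010 × 0.016 × 1.000 × 1.000 × 1.000 × 1.000 = 0.000160.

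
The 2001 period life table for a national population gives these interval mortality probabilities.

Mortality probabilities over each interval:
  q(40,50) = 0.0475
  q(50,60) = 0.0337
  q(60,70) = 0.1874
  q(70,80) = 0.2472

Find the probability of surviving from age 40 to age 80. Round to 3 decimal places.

0.563

Survival from 40 to 80 is the product of surviving each interval: (1 − 0.0475) × (1 − 0.0337) × (1 − 0.1874) × (1 − 0.2472).
= 0.9525 × 0.9663 × 0.8126 × 0.7528 = 0.563032.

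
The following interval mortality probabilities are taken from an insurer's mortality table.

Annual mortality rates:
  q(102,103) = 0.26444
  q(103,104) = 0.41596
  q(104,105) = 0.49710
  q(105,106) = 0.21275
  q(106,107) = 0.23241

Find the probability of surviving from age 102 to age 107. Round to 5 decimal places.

The overall survival probability is (1 − 0.26444) × (1 − 0.41596) × (1 − 0.49710) × (1 − 0.21275) × (1 − 0.23241).
= 0.73556 × 0.58404 × 0.50290 × 0.78725 × 0.76759 = 0.130552.

0.13055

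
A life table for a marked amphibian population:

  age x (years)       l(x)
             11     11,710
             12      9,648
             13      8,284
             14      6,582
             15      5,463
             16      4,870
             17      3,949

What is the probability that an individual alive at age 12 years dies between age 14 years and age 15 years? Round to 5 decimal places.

0.11598

This is the probability of reaching 14 but not 15, conditional on being alive at 12: (l(14) − l(15)) / l(12).
= (6,582 − 5,463) / 9,648 = 1,119 / 9,648 = 0.115983.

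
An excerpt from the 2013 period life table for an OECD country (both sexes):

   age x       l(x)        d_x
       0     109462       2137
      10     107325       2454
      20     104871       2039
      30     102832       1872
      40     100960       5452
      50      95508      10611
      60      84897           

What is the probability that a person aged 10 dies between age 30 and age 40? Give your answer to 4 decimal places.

0.0174

This is the probability of reaching 30 but not 40, conditional on being alive at 10: (l(30) − l(40)) / l(10).
= (102832 − 100960) / 107325 = 1872 / 107325 = 0.017442.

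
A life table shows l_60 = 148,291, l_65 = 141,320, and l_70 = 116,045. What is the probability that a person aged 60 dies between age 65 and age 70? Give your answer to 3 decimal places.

0.170

We want 5|5q60 = (l_65 − l_70)/l_60.
This is the probability of reaching 65 but not 70, conditional on being alive at 60: (l_65 − l_70) / l_60.
= (141,320 − 116,045) / 148,291 = 25,275 / 148,291 = 0.170442.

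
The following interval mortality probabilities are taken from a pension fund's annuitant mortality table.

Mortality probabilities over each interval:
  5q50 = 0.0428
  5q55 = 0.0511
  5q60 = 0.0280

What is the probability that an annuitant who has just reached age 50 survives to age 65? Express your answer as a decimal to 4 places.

0.8829

15p50 = (1 − 0.0428) × (1 − 0.0511) × (1 − 0.0280).
= 0.9572 × 0.9489 × 0.9720 = 0.882855.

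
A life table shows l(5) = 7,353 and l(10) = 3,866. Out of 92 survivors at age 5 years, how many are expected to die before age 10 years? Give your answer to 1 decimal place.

The relevant probability is 1 − 3,866/7,353 = 0.474228.
Expected number = 92 × 0.474228 = 43.6.

43.6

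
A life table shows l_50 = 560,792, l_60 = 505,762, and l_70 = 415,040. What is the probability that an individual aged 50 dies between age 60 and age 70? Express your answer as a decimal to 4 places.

0.1618

We want 10|10q50 = (l_60 − l_70)/l_50.
This is the probability of reaching 60 but not 70, conditional on being alive at 50: (l_60 − l_70) / l_50.
= (505,762 − 415,040) / 560,792 = 90,722 / 560,792 = 0.161775.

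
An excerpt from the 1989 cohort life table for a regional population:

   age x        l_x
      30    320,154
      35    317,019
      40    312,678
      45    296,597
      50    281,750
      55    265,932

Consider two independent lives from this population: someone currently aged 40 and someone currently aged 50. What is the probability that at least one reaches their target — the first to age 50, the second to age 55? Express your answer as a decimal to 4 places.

p₁ = l_50/l_40 = 281,750/312,678 = 0.901087; p₂ = l_55/l_50 = 265,932/281,750 = 0.943858.
P(at least one) = 1 − (1−p₁)(1−p₂) = 1 − 0.098913 × 0.056142 = 0.994447.

0.9944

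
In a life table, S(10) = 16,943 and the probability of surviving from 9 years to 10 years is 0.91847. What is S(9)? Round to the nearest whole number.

18447

S(9) = S(10) / p = 16,943 / 0.91847 = 18447.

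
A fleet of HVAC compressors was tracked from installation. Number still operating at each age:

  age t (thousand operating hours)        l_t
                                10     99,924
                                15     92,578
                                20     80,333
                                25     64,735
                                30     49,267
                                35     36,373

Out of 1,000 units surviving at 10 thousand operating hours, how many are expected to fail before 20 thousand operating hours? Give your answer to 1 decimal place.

196.1

The relevant probability is 1 − 80,333/99,924 = 0.196059.
Expected number = 1,000 × 0.196059 = 196.1.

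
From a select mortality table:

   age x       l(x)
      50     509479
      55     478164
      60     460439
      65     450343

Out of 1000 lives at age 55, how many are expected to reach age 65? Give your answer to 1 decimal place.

941.8

The relevant probability is 450343/478164 = 0.941817.
Expected number = 1000 × 0.941817 = 941.8.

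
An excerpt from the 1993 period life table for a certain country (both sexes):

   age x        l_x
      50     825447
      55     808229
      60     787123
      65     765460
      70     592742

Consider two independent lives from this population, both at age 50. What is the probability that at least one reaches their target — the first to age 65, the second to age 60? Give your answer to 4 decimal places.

p₁ = l_65/l_50 = 765460/825447 = 0.927328; p₂ = l_60/l_50 = 787123/825447 = 0.953572.
P(at least one) = 1 − (1−p₁)(1−p₂) = 1 − 0.072672 × 0.046428 = 0.996626.

0.9966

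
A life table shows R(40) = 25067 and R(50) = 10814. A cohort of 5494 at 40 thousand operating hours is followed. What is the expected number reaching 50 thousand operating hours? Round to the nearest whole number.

2370

The relevant probability is 10814/25067 = 0.431404.
Expected number = 5494 × 0.431404 = 2370.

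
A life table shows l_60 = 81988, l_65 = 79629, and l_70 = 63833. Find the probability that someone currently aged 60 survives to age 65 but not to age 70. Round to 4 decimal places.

0.1927

We want 5|5q60 = (l_65 − l_70)/l_60.
This is the probability of reaching 65 but not 70, conditional on being alive at 60: (l_65 − l_70) / l_60.
= (79629 − 63833) / 81988 = 15796 / 81988 = 0.192662.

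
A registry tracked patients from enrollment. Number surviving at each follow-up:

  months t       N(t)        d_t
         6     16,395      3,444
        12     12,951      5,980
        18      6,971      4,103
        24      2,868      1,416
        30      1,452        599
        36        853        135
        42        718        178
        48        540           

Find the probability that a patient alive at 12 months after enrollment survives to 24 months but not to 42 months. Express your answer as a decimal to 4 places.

0.1660

This is the probability of reaching 24 but not 42, conditional on being alive at 12: (N(24) − N(42)) / N(12).
= (2,868 − 718) / 12,951 = 2,150 / 12,951 = 0.166010.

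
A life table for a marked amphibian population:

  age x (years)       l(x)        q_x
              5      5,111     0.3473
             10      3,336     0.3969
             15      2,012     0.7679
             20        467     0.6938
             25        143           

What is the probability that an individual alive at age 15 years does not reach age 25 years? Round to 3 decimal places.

P(die before 25 | alive at 15) = 1 − l(25)/l(15) = 1 − 143/2,012 = (1,869)/2,012 = 0.928926.

0.929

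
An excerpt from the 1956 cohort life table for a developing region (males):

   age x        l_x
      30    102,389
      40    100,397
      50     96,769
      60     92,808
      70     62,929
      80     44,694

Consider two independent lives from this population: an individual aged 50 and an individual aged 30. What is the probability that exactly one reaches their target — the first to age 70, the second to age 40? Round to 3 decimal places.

p₁ = l_70/l_50 = 62,929/96,769 = 0.650301; p₂ = l_40/l_30 = 100,397/102,389 = 0.980545.
P(exactly one) = p₁(1−p₂) + (1−p₁)p₂ = 0.012652 + 0.342896 = 0.355547.

0.356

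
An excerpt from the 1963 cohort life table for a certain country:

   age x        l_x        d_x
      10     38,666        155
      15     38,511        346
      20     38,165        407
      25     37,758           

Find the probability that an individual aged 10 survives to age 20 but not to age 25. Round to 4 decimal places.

0.0105

This is the probability of reaching 20 but not 25, conditional on being alive at 10: (l_20 − l_25) / l_10.
= (38,165 − 37,758) / 38,666 = 407 / 38,666 = 0.010526.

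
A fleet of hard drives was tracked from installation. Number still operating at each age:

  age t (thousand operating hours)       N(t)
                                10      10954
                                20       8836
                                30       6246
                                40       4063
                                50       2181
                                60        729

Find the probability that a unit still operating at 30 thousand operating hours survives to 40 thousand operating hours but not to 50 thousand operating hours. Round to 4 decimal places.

This is the probability of reaching 40 but not 50, conditional on being operational at 30: (N(40) − N(50)) / N(30).
= (4063 − 2181) / 6246 = 1882 / 6246 = 0.301313.

0.3013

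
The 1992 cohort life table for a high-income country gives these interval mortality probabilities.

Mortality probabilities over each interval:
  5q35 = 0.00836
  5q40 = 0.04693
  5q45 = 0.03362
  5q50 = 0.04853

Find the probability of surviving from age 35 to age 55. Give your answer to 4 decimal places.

0.8690

The overall survival probability is (1 − 0.00836) × (1 − 0.04693) × (1 − 0.03362) × (1 − 0.04853).
= 0.99164 × 0.95307 × 0.96638 × 0.95147 = 0.869004.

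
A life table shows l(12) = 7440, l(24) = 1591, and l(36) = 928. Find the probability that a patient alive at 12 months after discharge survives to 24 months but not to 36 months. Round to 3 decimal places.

This is the probability of reaching 24 but not 36, conditional on being alive at 12: (l(24) − l(36)) / l(12).
= (1591 − 928) / 7440 = 663 / 7440 = 0.089113.

0.089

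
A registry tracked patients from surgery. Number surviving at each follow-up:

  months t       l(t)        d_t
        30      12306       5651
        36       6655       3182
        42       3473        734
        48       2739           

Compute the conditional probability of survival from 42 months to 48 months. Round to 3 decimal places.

0.789

The conditional survival probability is l(48)/l(42) = 2739/3473 = 0.788655.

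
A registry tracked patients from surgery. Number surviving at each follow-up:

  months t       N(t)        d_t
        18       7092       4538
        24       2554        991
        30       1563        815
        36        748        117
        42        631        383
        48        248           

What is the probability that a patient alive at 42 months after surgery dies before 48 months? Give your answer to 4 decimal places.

0.6070

P(die before 48 | alive at 42) = 1 − N(48)/N(42) = 1 − 248/631 = (383)/631 = 0.606973.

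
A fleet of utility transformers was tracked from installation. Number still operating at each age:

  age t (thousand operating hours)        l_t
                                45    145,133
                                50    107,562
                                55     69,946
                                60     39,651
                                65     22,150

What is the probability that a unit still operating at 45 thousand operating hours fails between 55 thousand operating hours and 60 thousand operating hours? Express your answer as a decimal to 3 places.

0.209

This is the probability of reaching 55 but not 60, conditional on being operational at 45: (l_55 − l_60) / l_45.
= (69,946 − 39,651) / 145,133 = 30,295 / 145,133 = 0.208740.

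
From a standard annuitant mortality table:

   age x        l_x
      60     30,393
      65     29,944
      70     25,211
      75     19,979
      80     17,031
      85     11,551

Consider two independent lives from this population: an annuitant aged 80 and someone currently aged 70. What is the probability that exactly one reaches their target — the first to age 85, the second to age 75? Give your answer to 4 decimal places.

p₁ = l_85/l_80 = 11,551/17,031 = 0.678234; p₂ = l_75/l_70 = 19,979/25,211 = 0.792472.
P(exactly one) = p₁(1−p₂) + (1−p₁)p₂ = 0.140753 + 0.254991 = 0.395743.

0.3957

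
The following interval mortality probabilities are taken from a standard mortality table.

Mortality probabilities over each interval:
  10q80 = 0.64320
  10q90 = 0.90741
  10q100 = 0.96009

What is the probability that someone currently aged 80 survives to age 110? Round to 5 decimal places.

The overall survival probability is (1 − 0.64320) × (1 − 0.90741) × (1 − 0.96009).
= 0.35680 × 0.09259 × 0.03991 = 0.001318.

0.00132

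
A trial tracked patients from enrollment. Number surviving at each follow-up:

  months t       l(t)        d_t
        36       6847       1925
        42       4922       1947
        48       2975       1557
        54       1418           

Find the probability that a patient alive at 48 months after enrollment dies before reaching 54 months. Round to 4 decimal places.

0.5234

P(die before 54 | alive at 48) = 1 − l(54)/l(48) = 1 − 1418/2975 = (1557)/2975 = 0.523361.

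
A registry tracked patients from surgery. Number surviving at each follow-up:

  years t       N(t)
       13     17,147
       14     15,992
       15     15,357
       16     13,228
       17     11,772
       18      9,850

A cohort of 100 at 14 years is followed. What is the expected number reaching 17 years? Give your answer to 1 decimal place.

The relevant probability is 11,772/15,992 = 0.736118.
Expected number = 100 × 0.736118 = 73.6.

73.6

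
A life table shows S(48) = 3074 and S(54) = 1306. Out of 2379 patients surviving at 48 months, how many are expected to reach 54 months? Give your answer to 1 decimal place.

The relevant probability is 1306/3074 = 0.424854.
Expected number = 2379 × 0.424854 = 1010.7.

1010.7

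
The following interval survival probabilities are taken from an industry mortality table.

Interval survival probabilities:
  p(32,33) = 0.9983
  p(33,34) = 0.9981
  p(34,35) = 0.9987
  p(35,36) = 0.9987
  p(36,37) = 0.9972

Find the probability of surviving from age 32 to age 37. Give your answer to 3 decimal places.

Chaining the interval survival probabilities: 0.9983 × 0.9981 × 0.9987 × 0.9987 × 0.9972.
= 0.991032.

0.991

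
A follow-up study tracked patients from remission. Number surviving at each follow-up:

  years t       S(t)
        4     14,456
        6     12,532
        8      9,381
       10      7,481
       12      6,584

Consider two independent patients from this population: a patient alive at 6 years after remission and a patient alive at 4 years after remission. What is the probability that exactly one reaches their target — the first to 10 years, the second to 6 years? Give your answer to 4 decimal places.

0.4289

p₁ = S(10)/S(6) = 7,481/12,532 = 0.596952; p₂ = S(6)/S(4) = 12,532/14,456 = 0.866906.
P(exactly one) = p₁(1−p₂) + (1−p₁)p₂ = 0.079451 + 0.349405 = 0.428855.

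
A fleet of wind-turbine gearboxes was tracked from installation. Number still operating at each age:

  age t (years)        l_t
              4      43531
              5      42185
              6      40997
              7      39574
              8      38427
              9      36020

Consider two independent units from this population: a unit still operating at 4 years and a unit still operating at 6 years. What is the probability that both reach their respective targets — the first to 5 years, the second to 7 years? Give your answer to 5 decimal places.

0.93544

p₁ = l_5/l_4 = 42185/43531 = 0.969080; p₂ = l_7/l_6 = 39574/40997 = 0.965290.
P(both) = p₁ × p₂ = 0.969080 × 0.965290 = 0.935443.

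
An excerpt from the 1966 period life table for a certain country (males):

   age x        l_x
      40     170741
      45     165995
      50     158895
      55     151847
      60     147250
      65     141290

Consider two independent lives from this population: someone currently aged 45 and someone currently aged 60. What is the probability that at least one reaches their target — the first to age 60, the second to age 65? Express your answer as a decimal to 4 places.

0.9954

p₁ = l_60/l_45 = 147250/165995 = 0.887075; p₂ = l_65/l_60 = 141290/147250 = 0.959525.
P(at least one) = 1 − (1−p₁)(1−p₂) = 1 − 0.112925 × 0.040475 = 0.995429.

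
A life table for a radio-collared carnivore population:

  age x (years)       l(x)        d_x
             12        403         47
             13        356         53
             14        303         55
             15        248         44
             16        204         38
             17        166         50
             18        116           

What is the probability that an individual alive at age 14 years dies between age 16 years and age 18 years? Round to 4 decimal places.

This is the probability of reaching 16 but not 18, conditional on being alive at 14: (l(16) − l(18)) / l(14).
= (204 − 116) / 303 = 88 / 303 = 0.290429.

0.2904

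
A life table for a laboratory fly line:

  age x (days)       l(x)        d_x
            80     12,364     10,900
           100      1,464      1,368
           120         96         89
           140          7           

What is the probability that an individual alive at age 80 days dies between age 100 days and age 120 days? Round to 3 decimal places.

This is the probability of reaching 100 but not 120, conditional on being alive at 80: (l(100) − l(120)) / l(80).
= (1,464 − 96) / 12,364 = 1,368 / 12,364 = 0.110644.

0.111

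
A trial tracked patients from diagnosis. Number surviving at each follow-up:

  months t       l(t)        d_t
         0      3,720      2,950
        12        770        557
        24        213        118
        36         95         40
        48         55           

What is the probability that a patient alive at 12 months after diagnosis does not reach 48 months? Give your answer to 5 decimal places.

P(die before 48 | alive at 12) = 1 − l(48)/l(12) = 1 − 55/770 = (715)/770 = 0.928571.

0.92857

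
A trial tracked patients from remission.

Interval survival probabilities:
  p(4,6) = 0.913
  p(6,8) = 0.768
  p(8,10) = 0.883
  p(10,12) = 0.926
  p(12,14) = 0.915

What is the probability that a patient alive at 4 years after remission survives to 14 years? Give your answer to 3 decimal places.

0.525

P(survive 4→14) = 0.913 × 0.768 × 0.883 × 0.926 × 0.915.
= 0.524596.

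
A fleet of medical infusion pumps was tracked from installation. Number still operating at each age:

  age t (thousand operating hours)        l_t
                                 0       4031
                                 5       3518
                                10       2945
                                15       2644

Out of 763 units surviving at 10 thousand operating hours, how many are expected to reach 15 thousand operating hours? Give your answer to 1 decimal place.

The relevant probability is 2644/2945 = 0.897793.
Expected number = 763 × 0.897793 = 685.0.

685.0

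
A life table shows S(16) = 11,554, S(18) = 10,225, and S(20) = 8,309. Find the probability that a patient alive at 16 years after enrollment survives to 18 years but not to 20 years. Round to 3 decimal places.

0.166

This is the probability of reaching 18 but not 20, conditional on being alive at 16: (S(18) − S(20)) / S(16).
= (10,225 − 8,309) / 11,554 = 1,916 / 11,554 = 0.165830.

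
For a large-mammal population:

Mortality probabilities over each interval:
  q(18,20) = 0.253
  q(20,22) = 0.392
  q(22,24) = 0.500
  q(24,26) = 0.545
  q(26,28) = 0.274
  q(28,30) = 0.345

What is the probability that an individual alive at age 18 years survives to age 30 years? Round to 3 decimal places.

Survival from 18 to 30 is the product of surviving each interval: (1 − 0.253) × (1 − 0.392) × (1 − 0.500) × (1 − 0.545) × (1 − 0.274) × (1 − 0.345).
= 0.747 × 0.608 × 0.500 × 0.455 × 0.726 × 0.655 = 0.049134.

0.049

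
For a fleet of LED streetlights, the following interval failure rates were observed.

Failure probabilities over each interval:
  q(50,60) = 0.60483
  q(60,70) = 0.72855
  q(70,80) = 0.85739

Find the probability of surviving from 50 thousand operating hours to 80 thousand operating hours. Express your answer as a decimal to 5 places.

0.01530

P(survive 50→80) = (1 − 0.60483) × (1 − 0.72855) × (1 − 0.85739).
= 0.39517 × 0.27145 × 0.14261 = 0.015298.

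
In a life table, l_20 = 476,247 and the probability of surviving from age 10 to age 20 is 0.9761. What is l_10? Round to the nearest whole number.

l_10 = l_20 / p = 476,247 / 0.9761 = 487908.

487908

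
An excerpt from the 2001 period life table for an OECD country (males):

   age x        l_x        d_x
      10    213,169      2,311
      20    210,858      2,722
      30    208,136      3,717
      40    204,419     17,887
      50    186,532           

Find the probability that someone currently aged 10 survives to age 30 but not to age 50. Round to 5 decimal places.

0.10135

We want 20|20q10 = (l_30 − l_50)/l_10.
This is the probability of reaching 30 but not 50, conditional on being alive at 10: (l_30 − l_50) / l_10.
= (208,136 − 186,532) / 213,169 = 21,604 / 213,169 = 0.101347.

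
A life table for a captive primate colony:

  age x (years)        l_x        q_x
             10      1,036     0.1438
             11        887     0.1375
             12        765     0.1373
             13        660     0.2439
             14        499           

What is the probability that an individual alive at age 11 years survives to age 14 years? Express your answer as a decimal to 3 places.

0.563

The conditional survival probability is l_14/l_11 = 499/887 = 0.562570.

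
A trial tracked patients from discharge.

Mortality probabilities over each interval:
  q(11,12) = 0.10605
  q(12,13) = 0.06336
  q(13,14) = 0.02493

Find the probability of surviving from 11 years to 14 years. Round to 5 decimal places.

0.81644

The overall survival probability is (1 − 0.10605) × (1 − 0.06336) × (1 − 0.02493).
= 0.89395 × 0.93664 × 0.97507 = 0.816435.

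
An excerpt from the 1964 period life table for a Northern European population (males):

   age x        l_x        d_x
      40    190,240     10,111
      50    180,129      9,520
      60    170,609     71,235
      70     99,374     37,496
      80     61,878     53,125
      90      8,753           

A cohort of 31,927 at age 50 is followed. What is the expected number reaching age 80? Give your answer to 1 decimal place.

10967.6

The relevant probability is 61,878/180,129 = 0.343520.
Expected number = 31,927 × 0.343520 = 10967.6.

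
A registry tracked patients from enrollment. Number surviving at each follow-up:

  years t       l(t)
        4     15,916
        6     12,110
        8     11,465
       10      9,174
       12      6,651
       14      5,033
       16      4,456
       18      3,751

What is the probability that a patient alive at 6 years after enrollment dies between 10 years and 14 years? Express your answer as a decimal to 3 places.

This is the probability of reaching 10 but not 14, conditional on being alive at 6: (l(10) − l(14)) / l(6).
= (9,174 − 5,033) / 12,110 = 4,141 / 12,110 = 0.341949.

0.342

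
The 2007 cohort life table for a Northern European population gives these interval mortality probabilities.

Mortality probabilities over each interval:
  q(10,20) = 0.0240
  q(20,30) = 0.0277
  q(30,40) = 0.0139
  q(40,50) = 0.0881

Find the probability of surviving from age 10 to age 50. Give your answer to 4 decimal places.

0.8533

The overall survival probability is (1 − 0.0240) × (1 − 0.0277) × (1 − 0.0139) × (1 − 0.0881).
= 0.9760 × 0.9723 × 0.9861 × 0.9119 = 0.853332.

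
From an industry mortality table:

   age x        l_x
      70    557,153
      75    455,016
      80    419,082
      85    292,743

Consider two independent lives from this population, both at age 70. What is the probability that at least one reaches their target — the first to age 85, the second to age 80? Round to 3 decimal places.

p₁ = l_85/l_70 = 292,743/557,153 = 0.525427; p₂ = l_80/l_70 = 419,082/557,153 = 0.752185.
P(at least one) = 1 − (1−p₁)(1−p₂) = 1 − 0.474573 × 0.247815 = 0.882394.

0.882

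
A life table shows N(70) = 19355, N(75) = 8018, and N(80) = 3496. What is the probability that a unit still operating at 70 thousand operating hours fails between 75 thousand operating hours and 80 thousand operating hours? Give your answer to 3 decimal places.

0.234

This is the probability of reaching 75 but not 80, conditional on being operational at 70: (N(75) − N(80)) / N(70).
= (8018 − 3496) / 19355 = 4522 / 19355 = 0.233635.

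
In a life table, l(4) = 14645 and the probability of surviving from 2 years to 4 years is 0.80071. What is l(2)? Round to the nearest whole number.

l(2) = l(4) / p = 14645 / 0.80071 = 18290.

18290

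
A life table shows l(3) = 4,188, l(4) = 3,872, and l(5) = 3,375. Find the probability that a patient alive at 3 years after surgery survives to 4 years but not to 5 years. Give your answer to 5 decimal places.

0.11867

This is the probability of reaching 4 but not 5, conditional on being alive at 3: (l(4) − l(5)) / l(3).
= (3,872 − 3,375) / 4,188 = 497 / 4,188 = 0.118672.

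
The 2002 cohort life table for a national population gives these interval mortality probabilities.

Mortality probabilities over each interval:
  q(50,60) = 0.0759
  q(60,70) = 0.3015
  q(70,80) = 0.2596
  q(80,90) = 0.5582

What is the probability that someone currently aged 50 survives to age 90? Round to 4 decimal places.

Survival from 50 to 90 is the product of surviving each interval: (1 − 0.0759) × (1 − 0.3015) × (1 − 0.2596) × (1 − 0.5582).
= 0.9241 × 0.6985 × 0.7404 × 0.4418 = 0.211143.

0.2111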